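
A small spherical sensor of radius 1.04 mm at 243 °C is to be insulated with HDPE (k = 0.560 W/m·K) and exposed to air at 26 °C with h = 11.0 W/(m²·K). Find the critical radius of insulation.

For a sphere, r_cr = 2k_ins/h = 2·0.560/11.0 = 0.102 m = 10.2 cm

r_cr = 10.2 cm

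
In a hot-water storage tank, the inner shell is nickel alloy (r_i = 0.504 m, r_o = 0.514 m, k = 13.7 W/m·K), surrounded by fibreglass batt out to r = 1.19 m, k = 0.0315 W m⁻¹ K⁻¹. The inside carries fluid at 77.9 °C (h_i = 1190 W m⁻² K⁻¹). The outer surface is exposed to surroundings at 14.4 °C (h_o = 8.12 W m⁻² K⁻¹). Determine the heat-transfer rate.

Q = 22.7 W

Series thermal resistances, inner to outer:
  R_conv,in = 1/(4πr²h) = 1/(4π·0.504²·1190) = 2.633×10^-4 K/W
  R_nickel alloy = (1/0.504 − 1/0.514)/(4πk) = 0.03860/(4π·13.7) = 2.242×10^-4 K/W
  R_fibreglass batt = (1/0.514 − 1/1.19)/(4πk) = 1.105/(4π·0.0315) = 2.792 K/W
  R_conv,out = 1/(4πr²h) = 1/(4π·1.19²·8.12) = 0.006921 K/W
ΣR = 2.633×10^-4 + 2.242×10^-4 + 2.792 + 0.006921 = 2.799 K/W
Q = ΔT/ΣR = (77.9 °C − 14.4 °C)/2.799 = 22.7 W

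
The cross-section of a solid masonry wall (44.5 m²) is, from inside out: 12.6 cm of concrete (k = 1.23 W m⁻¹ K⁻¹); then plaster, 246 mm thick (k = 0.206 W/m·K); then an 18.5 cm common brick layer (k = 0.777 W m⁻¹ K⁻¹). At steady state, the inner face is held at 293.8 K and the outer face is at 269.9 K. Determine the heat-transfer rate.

Series thermal resistances, inner to outer:
  R_concrete = L/(kA) = 0.126/(1.23·44.5) = 0.002302 K/W
  R_plaster = L/(kA) = 0.246/(0.206·44.5) = 0.02684 K/W
  R_common brick = L/(kA) = 0.185/(0.777·44.5) = 0.005350 K/W
ΣR = 0.002302 + 0.02684 + 0.005350 = 0.03449 K/W
Q = ΔT/ΣR = (293.8 K − 269.9 K)/0.03449 = 693 W

Q = 693 W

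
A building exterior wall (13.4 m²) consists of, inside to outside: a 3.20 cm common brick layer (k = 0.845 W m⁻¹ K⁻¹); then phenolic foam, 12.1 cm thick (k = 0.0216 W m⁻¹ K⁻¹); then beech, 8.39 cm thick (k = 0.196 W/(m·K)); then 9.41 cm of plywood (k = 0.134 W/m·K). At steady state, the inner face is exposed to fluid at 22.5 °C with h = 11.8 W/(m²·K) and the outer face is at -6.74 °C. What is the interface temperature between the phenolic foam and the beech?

Resistance network (inner→outer):
  R_conv,in = 1/(hA) = 1/(11.8·13.4) = 0.006324 K/W
  R_common brick = L/(kA) = 0.0320/(0.845·13.4) = 0.002826 K/W
  R_phenolic foam = L/(kA) = 0.121/(0.0216·13.4) = 0.4180 K/W
  R_beech = L/(kA) = 0.0839/(0.196·13.4) = 0.03194 K/W
  R_plywood = L/(kA) = 0.0941/(0.134·13.4) = 0.05241 K/W
ΣR = 0.006324 + 0.002826 + 0.4180 + 0.03194 + 0.05241 = 0.5115 K/W
Q = ΔT/ΣR = (22.5 °C − -6.74 °C)/0.5115 = 57.17 W
From the inner boundary to the phenolic foam/beech interface, ΣR_partial = 0.4271 K/W.
T_interface = T_in − Q·ΣR_partial = 22.5 °C − (57.17)(0.4271) = -1.92 °C

T = -1.92 °C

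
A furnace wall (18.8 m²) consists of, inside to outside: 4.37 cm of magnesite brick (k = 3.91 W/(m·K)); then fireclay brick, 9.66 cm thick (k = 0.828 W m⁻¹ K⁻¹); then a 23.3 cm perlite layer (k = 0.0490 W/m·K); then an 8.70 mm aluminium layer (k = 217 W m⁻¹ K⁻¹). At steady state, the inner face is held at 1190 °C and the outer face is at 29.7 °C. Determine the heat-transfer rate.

Resistance network (inner→outer):
  R_magnesite brick = L/(kA) = 0.0437/(3.91·18.8) = 5.945×10^-4 K/W
  R_fireclay brick = L/(kA) = 0.0966/(0.828·18.8) = 0.006206 K/W
  R_perlite = L/(kA) = 0.233/(0.0490·18.8) = 0.2529 K/W
  R_aluminium = L/(kA) = 0.00870/(217·18.8) = 2.133×10^-6 K/W
ΣR = 5.945×10^-4 + 0.006206 + 0.2529 + 2.133×10^-6 = 0.2597 K/W
Q = ΔT/ΣR = (1190 °C − 29.7 °C)/0.2597 = 4470 W

Q = 4.47 kW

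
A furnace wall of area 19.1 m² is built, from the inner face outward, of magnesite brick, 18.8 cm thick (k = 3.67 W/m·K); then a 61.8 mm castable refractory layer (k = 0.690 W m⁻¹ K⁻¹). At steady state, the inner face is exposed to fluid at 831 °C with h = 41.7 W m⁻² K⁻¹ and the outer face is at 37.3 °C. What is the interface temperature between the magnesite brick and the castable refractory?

Series thermal resistances, inner to outer:
  R_conv,in = 1/(hA) = 1/(41.7·19.1) = 0.001256 K/W
  R_magnesite brick = L/(kA) = 0.188/(3.67·19.1) = 0.002682 K/W
  R_castable refractory = L/(kA) = 0.0618/(0.690·19.1) = 0.004689 K/W
ΣR = 0.001256 + 0.002682 + 0.004689 = 0.008627 K/W
Q = ΔT/ΣR = (831 °C − 37.3 °C)/0.008627 = 92000 W
From the inner boundary to the magnesite brick/castable refractory interface, ΣR_partial = 0.003938 K/W.
T_interface = T_in − Q·ΣR_partial = 831 °C − (92000)(0.003938) = 469 °C

T = 469 °C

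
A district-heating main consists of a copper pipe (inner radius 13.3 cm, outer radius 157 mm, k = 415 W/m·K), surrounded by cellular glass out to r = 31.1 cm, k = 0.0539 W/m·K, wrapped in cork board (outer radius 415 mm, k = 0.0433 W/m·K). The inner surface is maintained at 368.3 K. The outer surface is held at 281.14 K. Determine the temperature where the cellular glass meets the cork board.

Resistance network (inner→outer):
  R'_copper = ln(0.157/0.133)/(2πk) = 0.1659/(2π·415) = 6.362×10^-5 m·K/W
  R'_cellular glass = ln(0.311/0.157)/(2πk) = 0.6835/(2π·0.0539) = 2.018 m·K/W
  R'_cork board = ln(0.415/0.311)/(2πk) = 0.2885/(2π·0.0433) = 1.060 m·K/W
ΣR = 6.362×10^-5 + 2.018 + 1.060 = 3.078 m·K/W
Q' = ΔT/ΣR = (368.3 K − 281.14 K)/3.078 = 28.32 W/m
From the inner boundary to the cellular glass/cork board interface, ΣR_partial = 2.018 m·K/W.
T_interface = T_in − Q'·ΣR_partial = 368.3 K − (28.32)(2.018) = 311.2 K

T = 311.2 K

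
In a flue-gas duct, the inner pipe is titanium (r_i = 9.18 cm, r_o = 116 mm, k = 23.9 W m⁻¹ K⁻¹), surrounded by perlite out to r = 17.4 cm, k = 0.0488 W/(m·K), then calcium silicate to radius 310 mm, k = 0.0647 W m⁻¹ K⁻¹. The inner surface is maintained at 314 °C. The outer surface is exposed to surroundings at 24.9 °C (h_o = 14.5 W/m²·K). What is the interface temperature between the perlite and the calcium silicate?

Resistance network (inner→outer):
  R'_titanium = ln(0.116/0.0918)/(2πk) = 0.2340/(2π·23.9) = 0.001558 m·K/W
  R'_perlite = ln(0.174/0.116)/(2πk) = 0.4055/(2π·0.0488) = 1.322 m·K/W
  R'_calcium silicate = ln(0.310/0.174)/(2πk) = 0.5775/(2π·0.0647) = 1.421 m·K/W
  R'_conv,out = 1/(2πr h) = 1/(2π·0.310·14.5) = 0.03541 m·K/W
ΣR = 0.001558 + 1.322 + 1.421 + 0.03541 = 2.780 m·K/W
Q' = ΔT/ΣR = (314 °C − 24.9 °C)/2.780 = 104.0 W/m
From the inner boundary to the perlite/calcium silicate interface, ΣR_partial = 1.324 m·K/W.
T_interface = T_in − Q'·ΣR_partial = 314 °C − (104.0)(1.324) = 176 °C

T = 176 °C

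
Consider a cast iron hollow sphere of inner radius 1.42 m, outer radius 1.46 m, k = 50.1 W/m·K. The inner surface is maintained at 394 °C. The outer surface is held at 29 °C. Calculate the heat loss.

Q = 4πk·ΔT/(1/r₁ − 1/r₂) = 4π × 50.1 × 365 / (1/1.42 − 1/1.46) = 1.19×10^7 W

Q = 1.19×10^7 W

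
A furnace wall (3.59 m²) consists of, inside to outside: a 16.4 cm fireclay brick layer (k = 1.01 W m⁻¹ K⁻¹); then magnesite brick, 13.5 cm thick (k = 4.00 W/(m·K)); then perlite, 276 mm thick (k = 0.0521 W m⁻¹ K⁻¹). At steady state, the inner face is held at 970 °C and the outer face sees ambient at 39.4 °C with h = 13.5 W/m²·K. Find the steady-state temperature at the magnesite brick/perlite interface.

T = 937 °C

Resistance network (inner→outer):
  R_fireclay brick = L/(kA) = 0.164/(1.01·3.59) = 0.04523 K/W
  R_magnesite brick = L/(kA) = 0.135/(4.00·3.59) = 0.009401 K/W
  R_perlite = L/(kA) = 0.276/(0.0521·3.59) = 1.476 K/W
  R_conv,out = 1/(hA) = 1/(13.5·3.59) = 0.02063 K/W
ΣR = 0.04523 + 0.009401 + 1.476 + 0.02063 = 1.551 K/W
Q = ΔT/ΣR = (970 °C − 39.4 °C)/1.551 = 600.0 W
From the inner boundary to the magnesite brick/perlite interface, ΣR_partial = 0.05463 K/W.
T_interface = T_in − Q·ΣR_partial = 970 °C − (600.0)(0.05463) = 937 °C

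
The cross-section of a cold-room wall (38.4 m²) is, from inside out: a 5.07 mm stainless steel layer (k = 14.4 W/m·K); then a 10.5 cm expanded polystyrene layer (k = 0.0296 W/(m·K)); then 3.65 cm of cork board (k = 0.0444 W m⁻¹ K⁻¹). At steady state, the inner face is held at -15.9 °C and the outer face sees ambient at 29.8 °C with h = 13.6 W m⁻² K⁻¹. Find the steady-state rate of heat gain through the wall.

Q = 395 W

Treat each layer as a resistance in series:
  R_stainless steel = L/(kA) = 0.00507/(14.4·38.4) = 9.169×10^-6 K/W
  R_expanded polystyrene = L/(kA) = 0.105/(0.0296·38.4) = 0.09238 K/W
  R_cork board = L/(kA) = 0.0365/(0.0444·38.4) = 0.02141 K/W
  R_conv,out = 1/(hA) = 1/(13.6·38.4) = 0.001915 K/W
ΣR = 9.169×10^-6 + 0.09238 + 0.02141 + 0.001915 = 0.1157 K/W
Q = ΔT/ΣR = (-15.9 °C − 29.8 °C)/0.1157 = -395 W
(Negative Q ⇒ heat flows inward; heat gain = 395 W.)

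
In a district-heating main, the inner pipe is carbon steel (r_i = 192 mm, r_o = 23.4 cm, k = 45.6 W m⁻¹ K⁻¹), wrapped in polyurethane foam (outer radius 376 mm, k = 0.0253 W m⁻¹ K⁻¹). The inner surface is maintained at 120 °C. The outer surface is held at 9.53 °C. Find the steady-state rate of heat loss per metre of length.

Q' = 37.0 W/m

Series thermal resistances, inner to outer:
  R'_carbon steel = ln(0.234/0.192)/(2πk) = 0.1978/(2π·45.6) = 6.905×10^-4 m·K/W
  R'_polyurethane foam = ln(0.376/0.234)/(2πk) = 0.4743/(2π·0.0253) = 2.983 m·K/W
ΣR = 6.905×10^-4 + 2.983 = 2.984 m·K/W
Q' = ΔT/ΣR = (120 °C − 9.53 °C)/2.984 = 37.0 W/m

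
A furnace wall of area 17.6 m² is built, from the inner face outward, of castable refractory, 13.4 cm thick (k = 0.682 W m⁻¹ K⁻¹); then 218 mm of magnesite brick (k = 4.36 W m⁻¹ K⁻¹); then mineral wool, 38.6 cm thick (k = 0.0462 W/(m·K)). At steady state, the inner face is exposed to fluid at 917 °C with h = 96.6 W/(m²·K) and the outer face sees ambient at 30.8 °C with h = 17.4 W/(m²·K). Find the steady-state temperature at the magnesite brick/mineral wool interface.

T = 891 °C

Series thermal resistances, inner to outer:
  R_conv,in = 1/(hA) = 1/(96.6·17.6) = 5.882×10^-4 K/W
  R_castable refractory = L/(kA) = 0.134/(0.682·17.6) = 0.01116 K/W
  R_magnesite brick = L/(kA) = 0.218/(4.36·17.6) = 0.002841 K/W
  R_mineral wool = L/(kA) = 0.386/(0.0462·17.6) = 0.4747 K/W
  R_conv,out = 1/(hA) = 1/(17.4·17.6) = 0.003265 K/W
ΣR = 5.882×10^-4 + 0.01116 + 0.002841 + 0.4747 + 0.003265 = 0.4926 K/W
Q = ΔT/ΣR = (917 °C − 30.8 °C)/0.4926 = 1799 W
From the inner boundary to the magnesite brick/mineral wool interface, ΣR_partial = 0.01459 K/W.
T_interface = T_in − Q·ΣR_partial = 917 °C − (1799)(0.01459) = 891 °C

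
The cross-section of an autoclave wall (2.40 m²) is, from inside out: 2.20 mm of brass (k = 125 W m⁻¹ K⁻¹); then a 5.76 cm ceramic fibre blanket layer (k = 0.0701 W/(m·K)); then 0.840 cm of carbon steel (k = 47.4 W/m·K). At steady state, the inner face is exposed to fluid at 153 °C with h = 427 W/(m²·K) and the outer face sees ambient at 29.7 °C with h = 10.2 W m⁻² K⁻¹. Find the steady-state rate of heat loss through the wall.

Treat each layer as a resistance in series:
  R_conv,in = 1/(hA) = 1/(427·2.40) = 9.758×10^-4 K/W
  R_brass = L/(kA) = 0.00220/(125·2.40) = 7.333×10^-6 K/W
  R_ceramic fibre blanket = L/(kA) = 0.0576/(0.0701·2.40) = 0.3424 K/W
  R_carbon steel = L/(kA) = 0.00840/(47.4·2.40) = 7.384×10^-5 K/W
  R_conv,out = 1/(hA) = 1/(10.2·2.40) = 0.04085 K/W
ΣR = 9.758×10^-4 + 7.333×10^-6 + 0.3424 + 7.384×10^-5 + 0.04085 = 0.3843 K/W
Q = ΔT/ΣR = (153 °C − 29.7 °C)/0.3843 = 321 W

Q = 321 W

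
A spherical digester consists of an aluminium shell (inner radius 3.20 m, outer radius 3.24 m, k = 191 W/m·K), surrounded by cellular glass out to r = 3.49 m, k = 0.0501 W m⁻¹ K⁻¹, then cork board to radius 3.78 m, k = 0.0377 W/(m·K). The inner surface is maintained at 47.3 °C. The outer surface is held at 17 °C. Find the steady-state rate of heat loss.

Q = 372 W

Treat each layer as a resistance in series:
  R_aluminium = (1/3.20 − 1/3.24)/(4πk) = 0.003858/(4π·191) = 1.607×10^-6 K/W
  R_cellular glass = (1/3.24 − 1/3.49)/(4πk) = 0.02211/(4π·0.0501) = 0.03512 K/W
  R_cork board = (1/3.49 − 1/3.78)/(4πk) = 0.02198/(4π·0.0377) = 0.04640 K/W
ΣR = 1.607×10^-6 + 0.03512 + 0.04640 = 0.08152 K/W
Q = ΔT/ΣR = (47.3 °C − 17 °C)/0.08152 = 372 W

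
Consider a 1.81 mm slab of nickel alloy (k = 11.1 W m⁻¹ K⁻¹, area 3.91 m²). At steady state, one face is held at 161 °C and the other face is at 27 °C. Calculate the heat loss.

Q = 3.21×10^6 W

Q = kA·ΔT/L = 11.1 × 3.91 × |161 °C − 27 °C| / 0.00181 = 3.21×10^6 W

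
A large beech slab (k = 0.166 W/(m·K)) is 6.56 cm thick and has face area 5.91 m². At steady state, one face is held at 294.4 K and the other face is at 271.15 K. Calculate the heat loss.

Q = 348 W

Q = kA·ΔT/L = 0.166 × 5.91 × |294.4 K − 271.15 K| / 0.0656 = 348 W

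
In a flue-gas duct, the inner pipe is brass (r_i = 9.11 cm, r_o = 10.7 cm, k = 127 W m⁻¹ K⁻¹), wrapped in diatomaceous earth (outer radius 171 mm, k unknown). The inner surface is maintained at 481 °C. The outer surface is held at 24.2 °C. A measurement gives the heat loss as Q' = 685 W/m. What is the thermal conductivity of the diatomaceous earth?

ΣR = ΔT/Q' = |481 − 24.2|/685 = 0.6669 m·K/W
Known resistances:
  R'_brass = ln(0.107/0.0911)/(2πk) = 0.1609/(2π·127) = 2.016×10^-4 m·K/W
R_diatomaceous earth = ΣR − ΣR_known = 0.6669 − 2.016×10^-4 = 0.6667 m·K/W
ln(r₂/r₁)/(2πk) = 0.6667 ⇒ k = 0.4688/(2π·0.6667) = 0.112 W/m·K

k = 0.112 W/m·K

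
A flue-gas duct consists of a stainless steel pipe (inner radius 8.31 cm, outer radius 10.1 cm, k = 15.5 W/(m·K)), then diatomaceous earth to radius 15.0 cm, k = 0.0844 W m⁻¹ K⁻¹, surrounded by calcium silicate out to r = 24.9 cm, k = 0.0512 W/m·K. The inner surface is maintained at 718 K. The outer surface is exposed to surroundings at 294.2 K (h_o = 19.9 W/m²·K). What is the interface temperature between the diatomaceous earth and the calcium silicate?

T = 583 K

Resistance network (inner→outer):
  R'_stainless steel = ln(0.101/0.0831)/(2πk) = 0.1951/(2π·15.5) = 0.002003 m·K/W
  R'_diatomaceous earth = ln(0.150/0.101)/(2πk) = 0.3955/(2π·0.0844) = 0.7458 m·K/W
  R'_calcium silicate = ln(0.249/0.150)/(2πk) = 0.5068/(2π·0.0512) = 1.575 m·K/W
  R'_conv,out = 1/(2πr h) = 1/(2π·0.249·19.9) = 0.03212 m·K/W
ΣR = 0.002003 + 0.7458 + 1.575 + 0.03212 = 2.355 m·K/W
Q' = ΔT/ΣR = (718 K − 294.2 K)/2.355 = 180.0 W/m
From the inner boundary to the diatomaceous earth/calcium silicate interface, ΣR_partial = 0.7478 m·K/W.
T_interface = T_in − Q'·ΣR_partial = 718 K − (180.0)(0.7478) = 583 K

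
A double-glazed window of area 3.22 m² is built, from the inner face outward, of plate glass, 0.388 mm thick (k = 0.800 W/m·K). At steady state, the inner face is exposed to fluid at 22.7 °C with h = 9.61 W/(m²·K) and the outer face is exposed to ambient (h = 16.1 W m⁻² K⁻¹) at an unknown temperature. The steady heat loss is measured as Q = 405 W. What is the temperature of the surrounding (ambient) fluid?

T_out = 1.74 °C

Series resistances:
  R_conv,in = 1/(hA) = 1/(9.61·3.22) = 0.03232 K/W
  R_plate glass = L/(kA) = 3.88×10^-4/(0.800·3.22) = 1.506×10^-4 K/W
  R_conv,out = 1/(hA) = 1/(16.1·3.22) = 0.01929 K/W
ΣR = 0.05176 K/W
ΔT = Q·ΣR = 405 × 0.05176 = 20.96 K
Heat flows outward, so T_out = T_in − ΔT = 22.7 − 20.96 = 1.74 °C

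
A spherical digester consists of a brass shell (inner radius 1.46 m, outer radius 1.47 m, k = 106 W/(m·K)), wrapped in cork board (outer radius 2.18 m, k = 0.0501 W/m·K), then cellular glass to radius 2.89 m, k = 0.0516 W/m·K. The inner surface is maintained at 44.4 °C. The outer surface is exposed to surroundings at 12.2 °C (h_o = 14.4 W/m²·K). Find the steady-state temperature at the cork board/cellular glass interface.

T = 22.9 °C

Series thermal resistances, inner to outer:
  R_brass = (1/1.46 − 1/1.47)/(4πk) = 0.004659/(4π·106) = 3.498×10^-6 K/W
  R_cork board = (1/1.47 − 1/2.18)/(4πk) = 0.2216/(4π·0.0501) = 0.3519 K/W
  R_cellular glass = (1/2.18 − 1/2.89)/(4πk) = 0.1127/(4π·0.0516) = 0.1738 K/W
  R_conv,out = 1/(4πr²h) = 1/(4π·2.89²·14.4) = 6.617×10^-4 K/W
ΣR = 3.498×10^-6 + 0.3519 + 0.1738 + 6.617×10^-4 = 0.5264 K/W
Q = ΔT/ΣR = (44.4 °C − 12.2 °C)/0.5264 = 61.17 W
From the inner boundary to the cork board/cellular glass interface, ΣR_partial = 0.3519 K/W.
T_interface = T_in − Q·ΣR_partial = 44.4 °C − (61.17)(0.3519) = 22.9 °C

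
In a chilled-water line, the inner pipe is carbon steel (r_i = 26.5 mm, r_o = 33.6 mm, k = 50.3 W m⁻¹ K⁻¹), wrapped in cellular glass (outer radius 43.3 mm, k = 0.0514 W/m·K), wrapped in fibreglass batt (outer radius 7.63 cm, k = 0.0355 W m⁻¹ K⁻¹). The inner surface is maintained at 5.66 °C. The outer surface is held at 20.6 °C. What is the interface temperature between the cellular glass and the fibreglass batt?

Treat each layer as a resistance in series:
  R'_carbon steel = ln(0.0336/0.0265)/(2πk) = 0.2374/(2π·50.3) = 7.511×10^-4 m·K/W
  R'_cellular glass = ln(0.0433/0.0336)/(2πk) = 0.2536/(2π·0.0514) = 0.7853 m·K/W
  R'_fibreglass batt = ln(0.0763/0.0433)/(2πk) = 0.5665/(2π·0.0355) = 2.540 m·K/W
ΣR = 7.511×10^-4 + 0.7853 + 2.540 = 3.326 m·K/W
Q' = ΔT/ΣR = (5.66 °C − 20.6 °C)/3.326 = -4.492 W/m
From the inner boundary to the cellular glass/fibreglass batt interface, ΣR_partial = 0.7861 m·K/W.
T_interface = T_in − Q'·ΣR_partial = 5.66 °C − (-4.492)(0.7861) = 9.19 °C

T = 9.19 °C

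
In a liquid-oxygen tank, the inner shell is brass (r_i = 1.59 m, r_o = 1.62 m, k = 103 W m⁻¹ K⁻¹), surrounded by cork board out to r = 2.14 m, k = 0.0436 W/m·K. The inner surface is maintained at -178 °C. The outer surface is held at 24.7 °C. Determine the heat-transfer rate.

Q = 740 W

Series thermal resistances, inner to outer:
  R_brass = (1/1.59 − 1/1.62)/(4πk) = 0.01165/(4π·103) = 8.998×10^-6 K/W
  R_cork board = (1/1.62 − 1/2.14)/(4πk) = 0.1500/(4π·0.0436) = 0.2738 K/W
ΣR = 8.998×10^-6 + 0.2738 = 0.2738 K/W
Q = ΔT/ΣR = (-178 °C − 24.7 °C)/0.2738 = -740 W
(Negative Q ⇒ heat flows inward; heat gain = 740 W.)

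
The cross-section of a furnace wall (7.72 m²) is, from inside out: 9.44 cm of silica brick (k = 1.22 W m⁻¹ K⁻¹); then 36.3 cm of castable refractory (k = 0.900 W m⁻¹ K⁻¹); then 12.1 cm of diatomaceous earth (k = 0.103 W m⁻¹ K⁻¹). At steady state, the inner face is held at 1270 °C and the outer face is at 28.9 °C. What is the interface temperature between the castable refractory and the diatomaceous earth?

Treat each layer as a resistance in series:
  R_silica brick = L/(kA) = 0.0944/(1.22·7.72) = 0.01002 K/W
  R_castable refractory = L/(kA) = 0.363/(0.900·7.72) = 0.05225 K/W
  R_diatomaceous earth = L/(kA) = 0.121/(0.103·7.72) = 0.1522 K/W
ΣR = 0.01002 + 0.05225 + 0.1522 = 0.2145 K/W
Q = ΔT/ΣR = (1270 °C − 28.9 °C)/0.2145 = 5786 W
From the inner boundary to the castable refractory/diatomaceous earth interface, ΣR_partial = 0.06227 K/W.
T_interface = T_in − Q·ΣR_partial = 1270 °C − (5786)(0.06227) = 910 °C

T = 910 °C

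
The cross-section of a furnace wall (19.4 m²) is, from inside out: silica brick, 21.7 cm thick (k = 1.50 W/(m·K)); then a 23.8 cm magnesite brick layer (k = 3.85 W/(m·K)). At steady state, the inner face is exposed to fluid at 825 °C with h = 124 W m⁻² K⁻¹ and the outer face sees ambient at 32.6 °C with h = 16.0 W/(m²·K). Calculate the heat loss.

Q = 55.5 kW

Resistance network (inner→outer):
  R_conv,in = 1/(hA) = 1/(124·19.4) = 4.157×10^-4 K/W
  R_silica brick = L/(kA) = 0.217/(1.50·19.4) = 0.007457 K/W
  R_magnesite brick = L/(kA) = 0.238/(3.85·19.4) = 0.003187 K/W
  R_conv,out = 1/(hA) = 1/(16.0·19.4) = 0.003222 K/W
ΣR = 4.157×10^-4 + 0.007457 + 0.003187 + 0.003222 = 0.01428 K/W
Q = ΔT/ΣR = (825 °C − 32.6 °C)/0.01428 = 55500 W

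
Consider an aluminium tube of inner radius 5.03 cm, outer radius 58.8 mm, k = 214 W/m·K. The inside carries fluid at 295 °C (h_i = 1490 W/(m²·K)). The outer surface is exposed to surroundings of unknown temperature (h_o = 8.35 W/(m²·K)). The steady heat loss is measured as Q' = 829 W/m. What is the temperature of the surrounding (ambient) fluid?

T_out = 24.4 °C

Series resistances:
  R'_conv,in = 1/(2πr h) = 1/(2π·0.0503·1490) = 0.002124 m·K/W
  R'_aluminium = ln(0.0588/0.0503)/(2πk) = 0.1561/(2π·214) = 1.161×10^-4 m·K/W
  R'_conv,out = 1/(2πr h) = 1/(2π·0.0588·8.35) = 0.3242 m·K/W
ΣR = 0.3264 m·K/W
ΔT = Q'·ΣR = 829 × 0.3264 = 270.6 K
Heat flows outward, so T_out = T_in − ΔT = 295 − 270.6 = 24.4 °C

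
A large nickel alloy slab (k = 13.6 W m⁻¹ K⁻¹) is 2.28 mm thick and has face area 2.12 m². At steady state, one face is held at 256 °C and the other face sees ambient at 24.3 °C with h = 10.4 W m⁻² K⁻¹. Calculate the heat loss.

Q = 5.10 kW

Treat each layer as a resistance in series:
  R_nickel alloy = L/(kA) = 0.00228/(13.6·2.12) = 7.908×10^-5 K/W
  R_conv,out = 1/(hA) = 1/(10.4·2.12) = 0.04536 K/W
ΣR = 7.908×10^-5 + 0.04536 = 0.04544 K/W
Q = ΔT/ΣR = (256 °C − 24.3 °C)/0.04544 = 5100 W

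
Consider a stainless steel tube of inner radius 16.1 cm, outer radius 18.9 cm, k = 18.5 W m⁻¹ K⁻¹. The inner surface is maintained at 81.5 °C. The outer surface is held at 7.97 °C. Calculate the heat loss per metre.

Q' = 53.3 kW/m

Q' = 2πk·ΔT/ln(r₂/r₁) = 2π × 18.5 × 73.53 / ln(0.189/0.161) = 53300 W/m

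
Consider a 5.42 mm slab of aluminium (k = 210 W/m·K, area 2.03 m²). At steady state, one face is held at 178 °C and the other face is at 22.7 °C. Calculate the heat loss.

Q = 12200 kW

Q = kA·ΔT/L = 210 × 2.03 × |178 °C − 22.7 °C| / 0.00542 = 1.22×10^7 W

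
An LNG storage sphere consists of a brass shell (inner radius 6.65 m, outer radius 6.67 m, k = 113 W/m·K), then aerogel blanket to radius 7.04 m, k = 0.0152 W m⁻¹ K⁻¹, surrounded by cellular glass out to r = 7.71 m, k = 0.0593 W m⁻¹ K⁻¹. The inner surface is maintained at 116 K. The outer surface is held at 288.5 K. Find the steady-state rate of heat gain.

Resistance network (inner→outer):
  R_brass = (1/6.65 − 1/6.67)/(4πk) = 4.509×10^-4/(4π·113) = 3.175×10^-7 K/W
  R_aerogel blanket = (1/6.67 − 1/7.04)/(4πk) = 0.007880/(4π·0.0152) = 0.04125 K/W
  R_cellular glass = (1/7.04 − 1/7.71)/(4πk) = 0.01234/(4π·0.0593) = 0.01656 K/W
ΣR = 3.175×10^-7 + 0.04125 + 0.01656 = 0.05781 K/W
Q = ΔT/ΣR = (116 K − 288.5 K)/0.05781 = -2980 W
(Negative Q ⇒ heat flows inward; heat gain = 2980 W.)

Q = 2980 W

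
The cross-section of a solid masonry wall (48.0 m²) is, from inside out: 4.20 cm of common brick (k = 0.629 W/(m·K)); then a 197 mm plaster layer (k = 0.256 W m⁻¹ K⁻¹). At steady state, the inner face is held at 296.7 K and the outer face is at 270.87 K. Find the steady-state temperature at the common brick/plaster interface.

T = 294.6 K

Series thermal resistances, inner to outer:
  R_common brick = L/(kA) = 0.0420/(0.629·48.0) = 0.001391 K/W
  R_plaster = L/(kA) = 0.197/(0.256·48.0) = 0.01603 K/W
ΣR = 0.001391 + 0.01603 = 0.01742 K/W
Q = ΔT/ΣR = (296.7 K − 270.87 K)/0.01742 = 1483 W
From the inner boundary to the common brick/plaster interface, ΣR_partial = 0.001391 K/W.
T_interface = T_in − Q·ΣR_partial = 296.7 K − (1483)(0.001391) = 294.6 K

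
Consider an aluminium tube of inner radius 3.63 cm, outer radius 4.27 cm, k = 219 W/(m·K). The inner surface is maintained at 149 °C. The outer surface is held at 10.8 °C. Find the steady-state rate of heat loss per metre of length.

Q' = 2πk·ΔT/ln(r₂/r₁) = 2π × 219 × 138.2 / ln(0.0427/0.0363) = 1.17×10^6 W/m

Q' = 1.17×10^6 W/m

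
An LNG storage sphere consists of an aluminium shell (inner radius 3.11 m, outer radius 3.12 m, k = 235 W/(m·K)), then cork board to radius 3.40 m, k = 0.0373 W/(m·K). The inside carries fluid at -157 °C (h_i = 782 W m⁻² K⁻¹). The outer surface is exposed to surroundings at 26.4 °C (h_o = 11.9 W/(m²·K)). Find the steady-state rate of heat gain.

Q = 3.22 kW

Series thermal resistances, inner to outer:
  R_conv,in = 1/(4πr²h) = 1/(4π·3.11²·782) = 1.052×10^-5 K/W
  R_aluminium = (1/3.11 − 1/3.12)/(4πk) = 0.001031/(4π·235) = 3.490×10^-7 K/W
  R_cork board = (1/3.12 − 1/3.40)/(4πk) = 0.02640/(4π·0.0373) = 0.05631 K/W
  R_conv,out = 1/(4πr²h) = 1/(4π·3.40²·11.9) = 5.785×10^-4 K/W
ΣR = 1.052×10^-5 + 3.490×10^-7 + 0.05631 + 5.785×10^-4 = 0.05690 K/W
Q = ΔT/ΣR = (-157 °C − 26.4 °C)/0.05690 = -3220 W
(Negative Q ⇒ heat flows inward; heat gain = 3220 W.)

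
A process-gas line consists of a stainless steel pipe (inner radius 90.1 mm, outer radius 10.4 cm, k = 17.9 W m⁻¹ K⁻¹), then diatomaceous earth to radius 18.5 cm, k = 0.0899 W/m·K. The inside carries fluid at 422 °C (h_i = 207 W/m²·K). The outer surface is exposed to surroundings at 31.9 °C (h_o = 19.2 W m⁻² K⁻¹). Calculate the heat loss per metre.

Resistance network (inner→outer):
  R'_conv,in = 1/(2πr h) = 1/(2π·0.0901·207) = 0.008533 m·K/W
  R'_stainless steel = ln(0.104/0.0901)/(2πk) = 0.1435/(2π·17.9) = 0.001276 m·K/W
  R'_diatomaceous earth = ln(0.185/0.104)/(2πk) = 0.5760/(2π·0.0899) = 1.020 m·K/W
  R'_conv,out = 1/(2πr h) = 1/(2π·0.185·19.2) = 0.04481 m·K/W
ΣR = 0.008533 + 0.001276 + 1.020 + 0.04481 = 1.075 m·K/W
Q' = ΔT/ΣR = (422 °C − 31.9 °C)/1.075 = 363 W/m

Q' = 363 W/m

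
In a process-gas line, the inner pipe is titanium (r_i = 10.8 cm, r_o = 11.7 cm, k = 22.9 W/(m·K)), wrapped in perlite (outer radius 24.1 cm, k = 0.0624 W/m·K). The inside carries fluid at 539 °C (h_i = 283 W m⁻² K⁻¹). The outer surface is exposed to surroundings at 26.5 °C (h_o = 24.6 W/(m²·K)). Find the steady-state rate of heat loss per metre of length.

Q' = 273 W/m

Resistance network (inner→outer):
  R'_conv,in = 1/(2πr h) = 1/(2π·0.108·283) = 0.005207 m·K/W
  R'_titanium = ln(0.117/0.108)/(2πk) = 0.08004/(2π·22.9) = 5.563×10^-4 m·K/W
  R'_perlite = ln(0.241/0.117)/(2πk) = 0.7226/(2π·0.0624) = 1.843 m·K/W
  R'_conv,out = 1/(2πr h) = 1/(2π·0.241·24.6) = 0.02685 m·K/W
ΣR = 0.005207 + 5.563×10^-4 + 1.843 + 0.02685 = 1.876 m·K/W
Q' = ΔT/ΣR = (539 °C − 26.5 °C)/1.876 = 273 W/m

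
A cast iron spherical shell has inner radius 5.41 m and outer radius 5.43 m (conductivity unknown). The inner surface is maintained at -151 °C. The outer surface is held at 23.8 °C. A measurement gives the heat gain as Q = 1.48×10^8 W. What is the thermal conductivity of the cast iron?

k = 45.9 W/m·K

ΣR = ΔT/Q = |-151 − 23.8|/1.48×10^8 = 1.181×10^-6 K/W
(1/r₁−1/r₂)/(4πk) = 1.181×10^-6 ⇒ k = 6.808×10^-4/(4π·1.181×10^-6) = 45.9 W/m·K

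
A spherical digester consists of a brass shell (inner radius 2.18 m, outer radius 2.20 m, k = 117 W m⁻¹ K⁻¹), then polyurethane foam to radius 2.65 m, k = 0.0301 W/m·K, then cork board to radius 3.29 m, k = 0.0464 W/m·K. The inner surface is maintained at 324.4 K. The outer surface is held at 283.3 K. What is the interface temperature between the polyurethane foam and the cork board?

Series thermal resistances, inner to outer:
  R_brass = (1/2.18 − 1/2.20)/(4πk) = 0.004170/(4π·117) = 2.836×10^-6 K/W
  R_polyurethane foam = (1/2.20 − 1/2.65)/(4πk) = 0.07719/(4π·0.0301) = 0.2041 K/W
  R_cork board = (1/2.65 − 1/3.29)/(4πk) = 0.07341/(4π·0.0464) = 0.1259 K/W
ΣR = 2.836×10^-6 + 0.2041 + 0.1259 = 0.3300 K/W
Q = ΔT/ΣR = (324.4 K − 283.3 K)/0.3300 = 124.5 W
From the inner boundary to the polyurethane foam/cork board interface, ΣR_partial = 0.2041 K/W.
T_interface = T_in − Q·ΣR_partial = 324.4 K − (124.5)(0.2041) = 299.0 K

T = 299.0 K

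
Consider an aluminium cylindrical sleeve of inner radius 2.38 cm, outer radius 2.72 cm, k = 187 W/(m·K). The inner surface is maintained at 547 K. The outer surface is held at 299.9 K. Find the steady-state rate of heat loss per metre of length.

Q' = 2.17×10^6 W/m

Q' = 2πk·ΔT/ln(r₂/r₁) = 2π × 187 × 247.1 / ln(0.0272/0.0238) = 2.17×10^6 W/m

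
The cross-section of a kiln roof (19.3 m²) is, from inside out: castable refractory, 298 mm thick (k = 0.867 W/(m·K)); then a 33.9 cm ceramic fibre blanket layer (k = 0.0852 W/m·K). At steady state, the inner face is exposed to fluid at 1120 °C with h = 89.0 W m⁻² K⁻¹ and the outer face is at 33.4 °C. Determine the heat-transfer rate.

Q = 4840 W

Series thermal resistances, inner to outer:
  R_conv,in = 1/(hA) = 1/(89.0·19.3) = 5.822×10^-4 K/W
  R_castable refractory = L/(kA) = 0.298/(0.867·19.3) = 0.01781 K/W
  R_ceramic fibre blanket = L/(kA) = 0.339/(0.0852·19.3) = 0.2062 K/W
ΣR = 5.822×10^-4 + 0.01781 + 0.2062 = 0.2246 K/W
Q = ΔT/ΣR = (1120 °C − 33.4 °C)/0.2246 = 4840 W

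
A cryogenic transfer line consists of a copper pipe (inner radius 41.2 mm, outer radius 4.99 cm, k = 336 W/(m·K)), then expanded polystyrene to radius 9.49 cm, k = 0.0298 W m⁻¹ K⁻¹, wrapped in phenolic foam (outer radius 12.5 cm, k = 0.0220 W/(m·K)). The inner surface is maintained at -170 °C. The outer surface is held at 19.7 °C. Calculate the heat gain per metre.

Q' = 35.0 W/m

Resistance network (inner→outer):
  R'_copper = ln(0.0499/0.0412)/(2πk) = 0.1916/(2π·336) = 9.075×10^-5 m·K/W
  R'_expanded polystyrene = ln(0.0949/0.0499)/(2πk) = 0.6428/(2π·0.0298) = 3.433 m·K/W
  R'_phenolic foam = ln(0.125/0.0949)/(2πk) = 0.2755/(2π·0.0220) = 1.993 m·K/W
ΣR = 9.075×10^-5 + 3.433 + 1.993 = 5.426 m·K/W
Q' = ΔT/ΣR = (-170 °C − 19.7 °C)/5.426 = -35.0 W/m
(Negative Q' ⇒ heat flows inward; heat gain = 35.0 W/m.)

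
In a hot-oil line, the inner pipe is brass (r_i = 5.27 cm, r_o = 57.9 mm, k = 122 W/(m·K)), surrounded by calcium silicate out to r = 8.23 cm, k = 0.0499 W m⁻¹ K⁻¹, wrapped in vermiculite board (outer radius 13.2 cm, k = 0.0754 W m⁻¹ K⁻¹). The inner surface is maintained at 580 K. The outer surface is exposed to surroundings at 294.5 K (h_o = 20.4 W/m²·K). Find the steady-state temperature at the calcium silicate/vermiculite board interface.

Resistance network (inner→outer):
  R'_brass = ln(0.0579/0.0527)/(2πk) = 0.09410/(2π·122) = 1.228×10^-4 m·K/W
  R'_calcium silicate = ln(0.0823/0.0579)/(2πk) = 0.3517/(2π·0.0499) = 1.122 m·K/W
  R'_vermiculite board = ln(0.132/0.0823)/(2πk) = 0.4724/(2π·0.0754) = 0.9972 m·K/W
  R'_conv,out = 1/(2πr h) = 1/(2π·0.132·20.4) = 0.05910 m·K/W
ΣR = 1.228×10^-4 + 1.122 + 0.9972 + 0.05910 = 2.178 m·K/W
Q' = ΔT/ΣR = (580 K − 294.5 K)/2.178 = 131.1 W/m
From the inner boundary to the calcium silicate/vermiculite board interface, ΣR_partial = 1.122 m·K/W.
T_interface = T_in − Q'·ΣR_partial = 580 K − (131.1)(1.122) = 433 K

T = 433 K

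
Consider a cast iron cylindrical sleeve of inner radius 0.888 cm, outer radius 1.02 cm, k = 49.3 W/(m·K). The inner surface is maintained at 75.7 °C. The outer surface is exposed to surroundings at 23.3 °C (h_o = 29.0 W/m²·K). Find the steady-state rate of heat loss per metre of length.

Series thermal resistances, inner to outer:
  R'_cast iron = ln(0.0102/0.00888)/(2πk) = 0.1386/(2π·49.3) = 4.474×10^-4 m·K/W
  R'_conv,out = 1/(2πr h) = 1/(2π·0.0102·29.0) = 0.5380 m·K/W
ΣR = 4.474×10^-4 + 0.5380 = 0.5384 m·K/W
Q' = ΔT/ΣR = (75.7 °C − 23.3 °C)/0.5384 = 97.3 W/m

Q' = 97.3 W/m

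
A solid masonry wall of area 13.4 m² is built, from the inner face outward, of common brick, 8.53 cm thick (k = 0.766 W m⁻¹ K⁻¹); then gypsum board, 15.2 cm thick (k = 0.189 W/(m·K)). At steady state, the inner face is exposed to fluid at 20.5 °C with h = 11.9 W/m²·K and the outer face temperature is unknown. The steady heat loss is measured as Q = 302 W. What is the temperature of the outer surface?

T_out = -2.03 °C

Sum the resistances:
  R_conv,in = 1/(hA) = 1/(11.9·13.4) = 0.006271 K/W
  R_common brick = L/(kA) = 0.0853/(0.766·13.4) = 0.008310 K/W
  R_gypsum board = L/(kA) = 0.152/(0.189·13.4) = 0.06002 K/W
ΣR = 0.07460 K/W
ΔT = Q·ΣR = 302 × 0.07460 = 22.53 K
Heat flows outward, so T_out = T_in − ΔT = 20.5 − 22.53 = -2.03 °C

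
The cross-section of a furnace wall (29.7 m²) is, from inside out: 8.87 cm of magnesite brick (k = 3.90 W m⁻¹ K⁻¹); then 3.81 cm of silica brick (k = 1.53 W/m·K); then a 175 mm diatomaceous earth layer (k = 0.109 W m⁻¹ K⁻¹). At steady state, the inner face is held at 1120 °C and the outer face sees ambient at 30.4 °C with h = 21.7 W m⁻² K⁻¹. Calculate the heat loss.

Q = 19000 W

Series thermal resistances, inner to outer:
  R_magnesite brick = L/(kA) = 0.0887/(3.90·29.7) = 7.658×10^-4 K/W
  R_silica brick = L/(kA) = 0.0381/(1.53·29.7) = 8.384×10^-4 K/W
  R_diatomaceous earth = L/(kA) = 0.175/(0.109·29.7) = 0.05406 K/W
  R_conv,out = 1/(hA) = 1/(21.7·29.7) = 0.001552 K/W
ΣR = 7.658×10^-4 + 8.384×10^-4 + 0.05406 + 0.001552 = 0.05722 K/W
Q = ΔT/ΣR = (1120 °C − 30.4 °C)/0.05722 = 19000 W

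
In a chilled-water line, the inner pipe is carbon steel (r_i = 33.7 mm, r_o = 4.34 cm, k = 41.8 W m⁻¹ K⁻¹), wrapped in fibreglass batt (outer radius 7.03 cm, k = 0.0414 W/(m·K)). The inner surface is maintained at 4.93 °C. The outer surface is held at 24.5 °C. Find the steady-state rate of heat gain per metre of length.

Q' = 10.5 W/m

Treat each layer as a resistance in series:
  R'_carbon steel = ln(0.0434/0.0337)/(2πk) = 0.2530/(2π·41.8) = 9.632×10^-4 m·K/W
  R'_fibreglass batt = ln(0.0703/0.0434)/(2πk) = 0.4823/(2π·0.0414) = 1.854 m·K/W
ΣR = 9.632×10^-4 + 1.854 = 1.855 m·K/W
Q' = ΔT/ΣR = (4.93 °C − 24.5 °C)/1.855 = -10.5 W/m
(Negative Q' ⇒ heat flows inward; heat gain = 10.5 W/m.)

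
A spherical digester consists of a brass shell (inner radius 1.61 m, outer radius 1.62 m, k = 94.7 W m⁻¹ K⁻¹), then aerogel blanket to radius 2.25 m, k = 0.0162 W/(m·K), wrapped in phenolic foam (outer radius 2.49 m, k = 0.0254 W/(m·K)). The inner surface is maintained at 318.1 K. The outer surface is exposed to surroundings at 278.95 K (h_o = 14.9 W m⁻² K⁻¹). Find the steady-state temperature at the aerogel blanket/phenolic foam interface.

T = 284.3 K

Treat each layer as a resistance in series:
  R_brass = (1/1.61 − 1/1.62)/(4πk) = 0.003834/(4π·94.7) = 3.222×10^-6 K/W
  R_aerogel blanket = (1/1.62 − 1/2.25)/(4πk) = 0.1728/(4π·0.0162) = 0.8490 K/W
  R_phenolic foam = (1/2.25 − 1/2.49)/(4πk) = 0.04284/(4π·0.0254) = 0.1342 K/W
  R_conv,out = 1/(4πr²h) = 1/(4π·2.49²·14.9) = 8.614×10^-4 K/W
ΣR = 3.222×10^-6 + 0.8490 + 0.1342 + 8.614×10^-4 = 0.9841 K/W
Q = ΔT/ΣR = (318.1 K − 278.95 K)/0.9841 = 39.78 W
From the inner boundary to the aerogel blanket/phenolic foam interface, ΣR_partial = 0.8490 K/W.
T_interface = T_in − Q·ΣR_partial = 318.1 K − (39.78)(0.8490) = 284.3 K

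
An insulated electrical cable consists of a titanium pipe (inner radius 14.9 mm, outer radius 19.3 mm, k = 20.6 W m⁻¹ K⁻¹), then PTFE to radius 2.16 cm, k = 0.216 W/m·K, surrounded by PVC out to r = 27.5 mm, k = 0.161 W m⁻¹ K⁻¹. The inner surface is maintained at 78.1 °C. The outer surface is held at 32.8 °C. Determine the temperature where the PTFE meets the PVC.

T = 66.2 °C

Treat each layer as a resistance in series:
  R'_titanium = ln(0.0193/0.0149)/(2πk) = 0.2587/(2π·20.6) = 0.001999 m·K/W
  R'_PTFE = ln(0.0216/0.0193)/(2πk) = 0.1126/(2π·0.216) = 0.08296 m·K/W
  R'_PVC = ln(0.0275/0.0216)/(2πk) = 0.2415/(2π·0.161) = 0.2387 m·K/W
ΣR = 0.001999 + 0.08296 + 0.2387 = 0.3237 m·K/W
Q' = ΔT/ΣR = (78.1 °C − 32.8 °C)/0.3237 = 139.9 W/m
From the inner boundary to the PTFE/PVC interface, ΣR_partial = 0.08496 m·K/W.
T_interface = T_in − Q'·ΣR_partial = 78.1 °C − (139.9)(0.08496) = 66.2 °C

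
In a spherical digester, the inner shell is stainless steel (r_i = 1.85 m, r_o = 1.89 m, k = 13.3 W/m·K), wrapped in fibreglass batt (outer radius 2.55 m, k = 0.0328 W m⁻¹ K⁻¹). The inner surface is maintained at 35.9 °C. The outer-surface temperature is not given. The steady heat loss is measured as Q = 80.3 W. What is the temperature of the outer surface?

Sum the resistances:
  R_stainless steel = (1/1.85 − 1/1.89)/(4πk) = 0.01144/(4π·13.3) = 6.845×10^-5 K/W
  R_fibreglass batt = (1/1.89 − 1/2.55)/(4πk) = 0.1369/(4π·0.0328) = 0.3322 K/W
ΣR = 0.3323 K/W
ΔT = Q·ΣR = 80.3 × 0.3323 = 26.68 K
Heat flows outward, so T_out = T_in − ΔT = 35.9 − 26.68 = 9.22 °C

T_out = 9.22 °C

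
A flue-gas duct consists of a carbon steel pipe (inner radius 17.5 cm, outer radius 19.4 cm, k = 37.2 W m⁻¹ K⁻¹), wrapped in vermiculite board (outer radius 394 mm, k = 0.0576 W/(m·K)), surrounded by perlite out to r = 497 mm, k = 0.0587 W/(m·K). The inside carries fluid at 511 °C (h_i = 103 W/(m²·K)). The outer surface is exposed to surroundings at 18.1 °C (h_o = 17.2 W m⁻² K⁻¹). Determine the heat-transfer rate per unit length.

Series thermal resistances, inner to outer:
  R'_conv,in = 1/(2πr h) = 1/(2π·0.175·103) = 0.008830 m·K/W
  R'_carbon steel = ln(0.194/0.175)/(2πk) = 0.1031/(2π·37.2) = 4.410×10^-4 m·K/W
  R'_vermiculite board = ln(0.394/0.194)/(2πk) = 0.7085/(2π·0.0576) = 1.958 m·K/W
  R'_perlite = ln(0.497/0.394)/(2πk) = 0.2322/(2π·0.0587) = 0.6297 m·K/W
  R'_conv,out = 1/(2πr h) = 1/(2π·0.497·17.2) = 0.01862 m·K/W
ΣR = 0.008830 + 4.410×10^-4 + 1.958 + 0.6297 + 0.01862 = 2.616 m·K/W
Q' = ΔT/ΣR = (511 °C − 18.1 °C)/2.616 = 188 W/m

Q' = 188 W/m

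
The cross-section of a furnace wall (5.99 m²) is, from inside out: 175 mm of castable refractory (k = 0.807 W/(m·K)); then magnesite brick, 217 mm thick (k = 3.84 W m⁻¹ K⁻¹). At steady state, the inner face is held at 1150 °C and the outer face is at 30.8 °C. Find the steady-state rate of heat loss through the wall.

Q = 24500 W

Resistance network (inner→outer):
  R_castable refractory = L/(kA) = 0.175/(0.807·5.99) = 0.03620 K/W
  R_magnesite brick = L/(kA) = 0.217/(3.84·5.99) = 0.009434 K/W
ΣR = 0.03620 + 0.009434 = 0.04563 K/W
Q = ΔT/ΣR = (1150 °C − 30.8 °C)/0.04563 = 24500 W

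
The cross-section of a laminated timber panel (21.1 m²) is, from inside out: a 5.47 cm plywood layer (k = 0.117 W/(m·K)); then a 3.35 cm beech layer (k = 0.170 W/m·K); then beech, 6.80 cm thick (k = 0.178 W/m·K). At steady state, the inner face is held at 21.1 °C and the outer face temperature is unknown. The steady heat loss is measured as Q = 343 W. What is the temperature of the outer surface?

T_out = 4.09 °C

Sum the resistances:
  R_plywood = L/(kA) = 0.0547/(0.117·21.1) = 0.02216 K/W
  R_beech = L/(kA) = 0.0335/(0.170·21.1) = 0.009339 K/W
  R_beech = L/(kA) = 0.0680/(0.178·21.1) = 0.01811 K/W
ΣR = 0.04960 K/W
ΔT = Q·ΣR = 343 × 0.04960 = 17.01 K
Heat flows outward, so T_out = T_in − ΔT = 21.1 − 17.01 = 4.09 °C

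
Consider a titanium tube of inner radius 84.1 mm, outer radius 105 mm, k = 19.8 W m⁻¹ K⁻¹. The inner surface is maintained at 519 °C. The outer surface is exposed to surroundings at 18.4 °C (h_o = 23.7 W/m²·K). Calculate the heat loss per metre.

Q' = 7.61 kW/m

Treat each layer as a resistance in series:
  R'_titanium = ln(0.105/0.0841)/(2πk) = 0.2220/(2π·19.8) = 0.001784 m·K/W
  R'_conv,out = 1/(2πr h) = 1/(2π·0.105·23.7) = 0.06396 m·K/W
ΣR = 0.001784 + 0.06396 = 0.06574 m·K/W
Q' = ΔT/ΣR = (519 °C − 18.4 °C)/0.06574 = 7610 W/m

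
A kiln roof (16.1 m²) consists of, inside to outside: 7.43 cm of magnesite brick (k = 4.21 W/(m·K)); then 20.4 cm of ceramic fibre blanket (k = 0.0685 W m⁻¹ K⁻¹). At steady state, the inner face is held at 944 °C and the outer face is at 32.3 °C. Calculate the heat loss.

Resistance network (inner→outer):
  R_magnesite brick = L/(kA) = 0.0743/(4.21·16.1) = 0.001096 K/W
  R_ceramic fibre blanket = L/(kA) = 0.204/(0.0685·16.1) = 0.1850 K/W
ΣR = 0.001096 + 0.1850 = 0.1861 K/W
Q = ΔT/ΣR = (944 °C − 32.3 °C)/0.1861 = 4900 W

Q = 4900 W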